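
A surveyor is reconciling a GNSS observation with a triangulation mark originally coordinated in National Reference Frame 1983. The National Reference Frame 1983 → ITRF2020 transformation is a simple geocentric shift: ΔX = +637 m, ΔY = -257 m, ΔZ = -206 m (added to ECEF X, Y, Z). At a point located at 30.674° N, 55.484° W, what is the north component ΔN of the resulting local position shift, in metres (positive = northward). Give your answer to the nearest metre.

At φ = 30.674°, λ = -55.484°: sin φ = 0.510153, cos φ = 0.860084, sin λ = -0.823968, cos λ = 0.566636.
ΔN = −sin φ cos λ·ΔX − sin φ sin λ·ΔY + cos φ·ΔZ = −(0.510153)(0.566636)(637) − (0.510153)(-0.823968)(-257) + (0.860084)(-206) = -469.35 m.

ΔN = -469 m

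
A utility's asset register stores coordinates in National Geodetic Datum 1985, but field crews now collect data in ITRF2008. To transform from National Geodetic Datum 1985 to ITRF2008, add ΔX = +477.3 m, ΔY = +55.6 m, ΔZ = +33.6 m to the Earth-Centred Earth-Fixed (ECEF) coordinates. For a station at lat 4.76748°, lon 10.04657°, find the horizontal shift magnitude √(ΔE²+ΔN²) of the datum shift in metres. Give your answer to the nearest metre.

29 m

The local east axis at (φ, λ) is (−sin λ, cos λ, 0), so ΔE = −sin(10.04657°)·477.3 + cos(10.04657°)·55.6 = -28.52 m.
The local north axis is (−sin φ cos λ, −sin φ sin λ, cos φ), giving ΔN = -39.061 − 0.806 + 33.484 = -6.38 m.
Horizontal magnitude = √(ΔE² + ΔN²) = √((-28.52)² + (-6.38)²) = 29.22 m.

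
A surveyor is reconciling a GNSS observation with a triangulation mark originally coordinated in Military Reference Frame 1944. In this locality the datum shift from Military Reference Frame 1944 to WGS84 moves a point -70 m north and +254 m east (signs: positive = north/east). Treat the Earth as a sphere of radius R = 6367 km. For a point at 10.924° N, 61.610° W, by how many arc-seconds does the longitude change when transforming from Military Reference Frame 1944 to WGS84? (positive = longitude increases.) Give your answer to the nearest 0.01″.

At latitude 10.924°, cos φ = 0.981879.
One radian of longitude at latitude φ spans R cos φ, so Δλ = ΔE / (R cos φ) = 254.0 / (6367000 × 0.981879) = 4.0629e-05 rad = 8.380″.

Δλ = 8.38″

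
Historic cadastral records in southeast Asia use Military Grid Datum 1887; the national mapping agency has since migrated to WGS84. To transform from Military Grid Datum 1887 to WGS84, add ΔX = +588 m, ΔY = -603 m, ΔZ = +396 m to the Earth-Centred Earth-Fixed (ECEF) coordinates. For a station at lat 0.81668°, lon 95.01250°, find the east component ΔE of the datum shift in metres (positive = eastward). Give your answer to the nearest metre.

ΔE = -533 m

At φ = 0.81668°, λ = 95.01250°: sin φ = 0.014253, cos φ = 0.999898, sin λ = 0.996176, cos λ = -0.087373.
ΔE = −sin λ·ΔX + cos λ·ΔY = −(0.996176)·(588) + (-0.087373)·(-603) = -533.07 m.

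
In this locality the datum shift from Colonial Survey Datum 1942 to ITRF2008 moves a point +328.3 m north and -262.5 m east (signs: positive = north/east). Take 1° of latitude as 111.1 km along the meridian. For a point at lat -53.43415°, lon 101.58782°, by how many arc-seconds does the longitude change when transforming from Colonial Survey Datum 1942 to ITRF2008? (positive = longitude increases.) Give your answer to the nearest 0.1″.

Δλ = -14.3″

At latitude -53.43415°, cos φ = 0.595746.
1° of longitude at this latitude = 111.1 × cos φ = 66.19 km, so Δλ = -262.5 / 66187.4 = -0.0039660° = -14.278″.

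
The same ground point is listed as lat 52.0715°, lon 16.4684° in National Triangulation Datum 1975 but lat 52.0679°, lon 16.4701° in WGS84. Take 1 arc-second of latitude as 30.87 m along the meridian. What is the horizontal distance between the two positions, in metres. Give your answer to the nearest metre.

417 m

Δφ = 52.0679° − 52.0715° = -0.0036°; Δλ = 16.4701° − 16.4684° = +0.0017°.
1° of latitude = 3600 × 30.87 = 111132 m.
ΔN = Δφ × 111132 = -400.1 m; ΔE = Δλ × 111132 × cos(52.0715°) = +0.0017 × 111132 × 0.614678 = 116.1 m.
Distance = √(ΔE² + ΔN²) = √(116.1² + (-400.1)²) = 416.6 m.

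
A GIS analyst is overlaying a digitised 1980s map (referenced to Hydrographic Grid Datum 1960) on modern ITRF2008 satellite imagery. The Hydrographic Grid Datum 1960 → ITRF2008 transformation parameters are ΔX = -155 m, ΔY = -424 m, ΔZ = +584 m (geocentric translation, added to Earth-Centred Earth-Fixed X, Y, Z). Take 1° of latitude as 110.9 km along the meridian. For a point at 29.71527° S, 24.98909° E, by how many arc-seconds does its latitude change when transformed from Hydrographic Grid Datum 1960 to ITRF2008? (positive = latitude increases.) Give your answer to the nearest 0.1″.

Δφ = 11.3″

sin φ = -0.495690, cos φ = 0.868499, sin λ = 0.422446, cos λ = 0.906388.
North component: ΔN = −sin φ cos λ·ΔX − sin φ sin λ·ΔY + cos φ·ΔZ = −(-0.495690)(0.906388)(-155) − (-0.495690)(0.422446)(-424) + (0.868499)(584) = 348.78 m.
1° of latitude spans 110900 m, so Δφ = 348.78 / 110900 × 3600 = 11.322″.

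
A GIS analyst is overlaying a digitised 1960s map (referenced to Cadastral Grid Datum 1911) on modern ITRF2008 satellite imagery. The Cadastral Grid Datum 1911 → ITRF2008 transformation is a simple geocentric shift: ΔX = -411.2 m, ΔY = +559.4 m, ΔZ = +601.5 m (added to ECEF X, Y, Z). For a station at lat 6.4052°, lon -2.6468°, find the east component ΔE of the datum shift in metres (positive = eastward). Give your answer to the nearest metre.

ΔE = 540 m

At φ = 6.4052°, λ = -2.6468°: sin φ = 0.111559, cos φ = 0.993758, sin λ = -0.046179, cos λ = 0.998933.
ΔE = −sin λ·ΔX + cos λ·ΔY = −(-0.046179)·(-411.2) + (0.998933)·(559.4) = 539.81 m.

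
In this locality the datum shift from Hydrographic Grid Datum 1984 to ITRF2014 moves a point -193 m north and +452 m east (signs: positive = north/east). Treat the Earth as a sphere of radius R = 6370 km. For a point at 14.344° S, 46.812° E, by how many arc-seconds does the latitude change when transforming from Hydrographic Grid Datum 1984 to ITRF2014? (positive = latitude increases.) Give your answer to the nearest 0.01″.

Δφ = -6.25″

On a sphere of radius R, 1 rad of latitude = R, so Δφ = ΔN / R = -193.0 / 6370000 = -3.0298e-05 rad = -6.249″.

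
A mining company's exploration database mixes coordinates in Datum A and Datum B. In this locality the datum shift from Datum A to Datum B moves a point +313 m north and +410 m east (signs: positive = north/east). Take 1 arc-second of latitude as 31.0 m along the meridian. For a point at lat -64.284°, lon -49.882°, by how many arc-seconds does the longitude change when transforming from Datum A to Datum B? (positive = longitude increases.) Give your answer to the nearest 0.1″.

Δλ = 30.5″

At latitude -64.284°, cos φ = 0.433911.
1″ of longitude at this latitude = 31.00 × cos φ = 13.4512 m, so Δλ = 410.0 / 13.4512 = 30.480″.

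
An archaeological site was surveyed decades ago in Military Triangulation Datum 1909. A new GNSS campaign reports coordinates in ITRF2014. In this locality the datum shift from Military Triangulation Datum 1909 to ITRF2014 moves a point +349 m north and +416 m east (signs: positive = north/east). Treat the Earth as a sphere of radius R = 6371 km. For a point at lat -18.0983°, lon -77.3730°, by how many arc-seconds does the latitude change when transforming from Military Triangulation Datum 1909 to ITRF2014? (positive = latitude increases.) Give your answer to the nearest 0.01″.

On a sphere of radius R, 1 rad of latitude = R, so Δφ = ΔN / R = 349.0 / 6371000 = 5.4779e-05 rad = 11.299″.

Δφ = 11.30″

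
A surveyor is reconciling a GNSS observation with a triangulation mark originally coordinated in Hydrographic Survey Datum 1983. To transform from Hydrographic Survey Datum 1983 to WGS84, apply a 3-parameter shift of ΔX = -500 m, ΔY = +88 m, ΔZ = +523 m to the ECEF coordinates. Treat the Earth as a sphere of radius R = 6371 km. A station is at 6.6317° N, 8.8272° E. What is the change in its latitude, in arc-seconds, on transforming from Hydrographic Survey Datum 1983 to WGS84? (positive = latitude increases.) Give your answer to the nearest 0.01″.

Δφ = 18.62″

sin φ = 0.115487, cos φ = 0.993309, sin λ = 0.153455, cos λ = 0.988156.
North component: ΔN = −sin φ cos λ·ΔX − sin φ sin λ·ΔY + cos φ·ΔZ = −(0.115487)(0.988156)(-500) − (0.115487)(0.153455)(88) + (0.993309)(523) = 575.00 m.
1° of latitude spans πR/180 = 111195 m, so Δφ = 575.00 / 111195 × 3600 = 18.616″.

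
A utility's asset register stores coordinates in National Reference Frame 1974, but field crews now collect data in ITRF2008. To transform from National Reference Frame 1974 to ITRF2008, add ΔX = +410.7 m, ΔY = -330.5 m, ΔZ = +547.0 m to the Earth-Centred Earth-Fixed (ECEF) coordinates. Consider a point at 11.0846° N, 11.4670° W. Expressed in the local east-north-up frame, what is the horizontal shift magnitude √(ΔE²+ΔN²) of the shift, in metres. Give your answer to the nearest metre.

508 m

The local east axis at (φ, λ) is (−sin λ, cos λ, 0), so ΔE = −sin(-11.4670°)·410.7 + cos(-11.4670°)·(-330.5) = -242.25 m.
The local north axis is (−sin φ cos λ, −sin φ sin λ, cos φ), giving ΔN = -77.384 − 12.632 + 536.795 = 446.78 m.
Horizontal magnitude = √(ΔE² + ΔN²) = √((-242.25)² + 446.78²) = 508.23 m.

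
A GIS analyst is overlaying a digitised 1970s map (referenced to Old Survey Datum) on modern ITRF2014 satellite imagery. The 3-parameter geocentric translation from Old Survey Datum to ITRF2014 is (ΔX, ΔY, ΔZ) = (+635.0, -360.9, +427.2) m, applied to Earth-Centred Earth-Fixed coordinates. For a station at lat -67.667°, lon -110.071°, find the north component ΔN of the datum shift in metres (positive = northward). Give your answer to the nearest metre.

ΔN = 274 m

At φ = -67.667°, λ = -110.071°: sin φ = -0.924991, cos φ = 0.379989, sin λ = -0.939268, cos λ = -0.343184.
ΔN = −sin φ cos λ·ΔX − sin φ sin λ·ΔY + cos φ·ΔZ = −(-0.924991)(-0.343184)(635.0) − (-0.924991)(-0.939268)(-360.9) + (0.379989)(427.2) = 274.31 m.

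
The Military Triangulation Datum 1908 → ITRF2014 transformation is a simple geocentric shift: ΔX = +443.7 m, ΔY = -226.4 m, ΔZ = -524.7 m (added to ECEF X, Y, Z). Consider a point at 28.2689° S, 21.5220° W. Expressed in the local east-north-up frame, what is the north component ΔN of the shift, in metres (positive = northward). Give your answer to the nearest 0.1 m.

The local north axis is (−sin φ cos λ, −sin φ sin λ, cos φ), giving ΔN = 195.489 + 39.337 − 462.121 = -227.30 m.

ΔN = -227.3 m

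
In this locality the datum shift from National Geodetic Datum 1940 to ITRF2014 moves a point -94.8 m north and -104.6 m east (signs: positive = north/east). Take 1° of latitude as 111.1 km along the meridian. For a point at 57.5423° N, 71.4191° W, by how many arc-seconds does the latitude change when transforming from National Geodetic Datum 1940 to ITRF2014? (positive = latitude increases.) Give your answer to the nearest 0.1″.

Δφ = -3.1″

1° of latitude = 111.1 km, so Δφ = -94.8 / 111100 = -0.0008533° = -3.072″.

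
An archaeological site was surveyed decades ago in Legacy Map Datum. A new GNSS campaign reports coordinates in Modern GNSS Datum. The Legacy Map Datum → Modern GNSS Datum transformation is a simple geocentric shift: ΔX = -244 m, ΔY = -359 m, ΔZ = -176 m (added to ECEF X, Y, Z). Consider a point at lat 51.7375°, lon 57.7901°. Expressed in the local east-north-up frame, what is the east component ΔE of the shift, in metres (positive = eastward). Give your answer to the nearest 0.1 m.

At φ = 51.7375°, λ = 57.7901°: sin φ = 0.785182, cos φ = 0.619265, sin λ = 0.846101, cos λ = 0.533022.
ΔE = −sin λ·ΔX + cos λ·ΔY = −(0.846101)·(-244) + (0.533022)·(-359) = 15.09 m.

ΔE = 15.1 m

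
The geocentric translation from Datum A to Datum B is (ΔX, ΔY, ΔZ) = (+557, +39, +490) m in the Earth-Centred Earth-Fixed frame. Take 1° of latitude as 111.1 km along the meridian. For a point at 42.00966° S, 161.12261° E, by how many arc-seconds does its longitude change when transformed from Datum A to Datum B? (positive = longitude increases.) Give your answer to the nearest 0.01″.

sin φ = -0.669256, cos φ = 0.743032, sin λ = 0.323544, cos λ = -0.946213.
East component: ΔE = −sin λ·ΔX + cos λ·ΔY = −(0.323544)(557) + (-0.946213)(39) = -217.12 m.
1° of latitude spans 111100 m; at latitude φ, 1° of longitude spans that × cos φ = 82550.9 m, so Δλ = -217.12 / 82550.9 × 3600 = -9.468″.

Δλ = -9.47″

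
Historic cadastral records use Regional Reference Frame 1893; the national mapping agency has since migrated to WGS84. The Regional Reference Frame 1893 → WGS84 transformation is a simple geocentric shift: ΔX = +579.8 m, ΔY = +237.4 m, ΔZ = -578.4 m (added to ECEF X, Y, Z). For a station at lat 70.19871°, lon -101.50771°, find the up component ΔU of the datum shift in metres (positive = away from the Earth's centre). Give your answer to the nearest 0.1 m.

ΔU = -662.2 m

The local up (radial) axis is (cos φ cos λ, cos φ sin λ, sin φ), giving ΔU = -39.184 − 78.805 − 544.201 = -662.19 m.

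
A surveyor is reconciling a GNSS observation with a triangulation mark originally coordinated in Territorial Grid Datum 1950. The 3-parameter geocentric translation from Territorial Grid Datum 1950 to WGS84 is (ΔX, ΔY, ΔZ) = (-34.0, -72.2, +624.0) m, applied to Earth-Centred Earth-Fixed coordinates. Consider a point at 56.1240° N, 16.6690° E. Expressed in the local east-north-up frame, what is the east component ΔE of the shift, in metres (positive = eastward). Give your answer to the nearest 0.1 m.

ΔE = -59.4 m

The local east axis at (φ, λ) is (−sin λ, cos λ, 0), so ΔE = −sin(16.6690°)·(-34.0) + cos(16.6690°)·(-72.2) = -59.41 m.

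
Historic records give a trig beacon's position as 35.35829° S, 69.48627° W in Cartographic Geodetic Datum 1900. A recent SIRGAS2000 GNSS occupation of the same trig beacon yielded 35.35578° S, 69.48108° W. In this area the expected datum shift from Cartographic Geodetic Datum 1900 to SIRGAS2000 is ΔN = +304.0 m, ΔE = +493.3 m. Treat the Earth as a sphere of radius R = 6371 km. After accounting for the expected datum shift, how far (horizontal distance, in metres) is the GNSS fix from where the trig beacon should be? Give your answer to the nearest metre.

Observed coordinate differences: Δφ = +0.00251°, Δλ = +0.00519°.
Converting to metres (1° lat = 111195 m, cos φ = 0.815549): observed ΔN = 279.1 m, observed ΔE = 470.7 m.
Subtracting the expected shift leaves a residual of 279.1 − (304.0) = -24.9 m north and 470.7 − (493.3) = -22.6 m east.
Residual distance = √((-24.9)² + (-22.6)²) = 33.7 m.

34 m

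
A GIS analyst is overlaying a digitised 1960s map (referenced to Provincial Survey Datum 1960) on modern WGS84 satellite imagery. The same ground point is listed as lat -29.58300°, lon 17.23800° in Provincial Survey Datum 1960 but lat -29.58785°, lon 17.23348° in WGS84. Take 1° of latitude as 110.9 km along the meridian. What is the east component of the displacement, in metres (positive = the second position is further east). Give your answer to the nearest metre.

ΔE = -436 m

Δφ = -29.58785° − -29.58300° = -0.00485°; Δλ = 17.23348° − 17.23800° = -0.00452°.
ΔN = Δφ × 110900 = -537.9 m; ΔE = Δλ × 110900 × cos(-29.58300°) = -0.00452 × 110900 × 0.869641 = -435.9 m.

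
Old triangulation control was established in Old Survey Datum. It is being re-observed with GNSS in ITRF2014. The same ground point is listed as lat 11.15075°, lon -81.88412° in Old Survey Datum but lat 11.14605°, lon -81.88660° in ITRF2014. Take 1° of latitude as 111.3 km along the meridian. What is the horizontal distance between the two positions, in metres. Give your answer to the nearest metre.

Δφ = 11.14605° − 11.15075° = -0.00470°; Δλ = -81.88660° − -81.88412° = -0.00248°.
ΔN = Δφ × 111300 = -523.1 m; ΔE = Δλ × 111300 × cos(11.15075°) = -0.00248 × 111300 × 0.981122 = -270.8 m.
Distance = √(ΔE² + ΔN²) = √((-270.8)² + (-523.1)²) = 589.1 m.

589 m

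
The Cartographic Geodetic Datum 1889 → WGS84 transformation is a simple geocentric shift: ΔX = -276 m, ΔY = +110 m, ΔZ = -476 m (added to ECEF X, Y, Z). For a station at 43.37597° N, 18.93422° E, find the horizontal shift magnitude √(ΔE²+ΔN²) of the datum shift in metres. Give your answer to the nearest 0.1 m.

272.1 m

The local east axis at (φ, λ) is (−sin λ, cos λ, 0), so ΔE = −sin(18.93422°)·(-276) + cos(18.93422°)·110 = 193.61 m.
The local north axis is (−sin φ cos λ, −sin φ sin λ, cos φ), giving ΔN = 179.296 − 24.513 − 345.987 = -191.20 m.
Horizontal magnitude = √(ΔE² + ΔN²) = √(193.61² + (-191.20)²) = 272.11 m.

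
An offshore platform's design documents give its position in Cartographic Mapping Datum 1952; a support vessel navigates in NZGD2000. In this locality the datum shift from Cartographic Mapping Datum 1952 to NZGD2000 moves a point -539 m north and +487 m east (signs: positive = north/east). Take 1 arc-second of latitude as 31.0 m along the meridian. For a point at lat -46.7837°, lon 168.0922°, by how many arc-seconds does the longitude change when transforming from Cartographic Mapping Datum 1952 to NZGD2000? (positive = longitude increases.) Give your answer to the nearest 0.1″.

Δλ = 22.9″

At latitude -46.7837°, cos φ = 0.684754.
1″ of longitude at this latitude = 31.00 × cos φ = 21.2274 m, so Δλ = 487.0 / 21.2274 = 22.942″.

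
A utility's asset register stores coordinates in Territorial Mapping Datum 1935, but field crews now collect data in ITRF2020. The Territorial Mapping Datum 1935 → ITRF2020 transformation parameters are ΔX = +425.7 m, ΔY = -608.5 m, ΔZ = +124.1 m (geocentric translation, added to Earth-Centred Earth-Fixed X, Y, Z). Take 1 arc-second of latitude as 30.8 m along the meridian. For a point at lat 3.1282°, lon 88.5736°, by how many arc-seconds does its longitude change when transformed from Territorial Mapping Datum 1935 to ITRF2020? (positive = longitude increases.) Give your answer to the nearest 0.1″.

Δλ = -14.3″

sin φ = 0.054570, cos φ = 0.998510, sin λ = 0.999690, cos λ = 0.024893.
East component: ΔE = −sin λ·ΔX + cos λ·ΔY = −(0.999690)(425.7) + (0.024893)(-608.5) = -440.72 m.
1° of latitude spans 3600 × 30.80 = 110880 m; at latitude φ, 1° of longitude spans that × cos φ = 110714.8 m, so Δλ = -440.72 / 110714.8 × 3600 = -14.330″.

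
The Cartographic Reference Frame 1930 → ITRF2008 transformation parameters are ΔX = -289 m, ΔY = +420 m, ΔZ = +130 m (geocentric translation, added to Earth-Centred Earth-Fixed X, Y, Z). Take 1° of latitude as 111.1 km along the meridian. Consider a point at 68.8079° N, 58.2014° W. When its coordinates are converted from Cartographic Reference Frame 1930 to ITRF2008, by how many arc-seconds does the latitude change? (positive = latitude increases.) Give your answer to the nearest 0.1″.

sin φ = 0.932374, cos φ = 0.361496, sin λ = -0.849906, cos λ = 0.526935.
North component: ΔN = −sin φ cos λ·ΔX − sin φ sin λ·ΔY + cos φ·ΔZ = −(0.932374)(0.526935)(-289) − (0.932374)(-0.849906)(420) + (0.361496)(130) = 521.80 m.
1° of latitude spans 111100 m, so Δφ = 521.80 / 111100 × 3600 = 16.908″.

Δφ = 16.9″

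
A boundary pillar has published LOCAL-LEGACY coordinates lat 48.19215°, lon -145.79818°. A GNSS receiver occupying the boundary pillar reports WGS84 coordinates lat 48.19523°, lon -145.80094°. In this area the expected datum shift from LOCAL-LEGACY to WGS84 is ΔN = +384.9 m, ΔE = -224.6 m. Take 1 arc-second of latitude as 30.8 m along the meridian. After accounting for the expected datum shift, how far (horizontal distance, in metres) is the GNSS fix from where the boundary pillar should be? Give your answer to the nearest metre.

Observed coordinate differences: Δφ = +0.00308°, Δλ = -0.00276°.
Converting to metres (1° lat = 110880 m, cos φ = 0.666635): observed ΔN = 341.5 m, observed ΔE = -204.0 m.
Subtracting the expected shift leaves a residual of 341.5 − (384.9) = -43.4 m north and -204.0 − (-224.6) = 20.6 m east.
Residual distance = √((-43.4)² + 20.6²) = 48.0 m.

48 m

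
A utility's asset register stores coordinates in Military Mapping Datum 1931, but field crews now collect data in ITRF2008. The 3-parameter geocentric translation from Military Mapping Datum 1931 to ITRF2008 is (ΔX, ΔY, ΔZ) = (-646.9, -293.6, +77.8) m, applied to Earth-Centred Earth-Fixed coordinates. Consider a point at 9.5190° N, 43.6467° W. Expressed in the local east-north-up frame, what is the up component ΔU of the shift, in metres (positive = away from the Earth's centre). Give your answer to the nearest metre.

ΔU = -249 m

At φ = 9.5190°, λ = -43.6467°: sin φ = 0.165375, cos φ = 0.986231, sin λ = -0.690210, cos λ = 0.723610.
ΔU = cos φ cos λ·ΔX + cos φ sin λ·ΔY + sin φ·ΔZ = (0.986231)(0.723610)(-646.9) + (0.986231)(-0.690210)(-293.6) + (0.165375)(77.8) = -248.94 m.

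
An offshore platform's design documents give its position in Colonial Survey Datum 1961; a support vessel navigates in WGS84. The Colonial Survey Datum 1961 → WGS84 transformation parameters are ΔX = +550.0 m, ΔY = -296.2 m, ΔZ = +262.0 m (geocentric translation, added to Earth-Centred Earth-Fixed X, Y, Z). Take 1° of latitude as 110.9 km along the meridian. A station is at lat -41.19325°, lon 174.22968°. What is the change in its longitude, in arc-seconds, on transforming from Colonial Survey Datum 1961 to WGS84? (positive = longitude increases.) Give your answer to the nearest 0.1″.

sin φ = -0.658601, cos φ = 0.752493, sin λ = 0.100541, cos λ = -0.994933.
East component: ΔE = −sin λ·ΔX + cos λ·ΔY = −(0.100541)(550.0) + (-0.994933)(-296.2) = 239.40 m.
1° of latitude spans 110900 m; at latitude φ, 1° of longitude spans that × cos φ = 83451.4 m, so Δλ = 239.40 / 83451.4 × 3600 = 10.328″.

Δλ = 10.3″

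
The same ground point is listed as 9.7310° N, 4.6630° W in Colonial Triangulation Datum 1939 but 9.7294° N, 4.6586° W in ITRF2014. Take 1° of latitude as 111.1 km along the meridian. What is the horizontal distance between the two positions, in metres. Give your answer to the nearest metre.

Δφ = 9.7294° − 9.7310° = -0.0016°; Δλ = -4.6586° − -4.6630° = +0.0044°.
ΔN = Δφ × 111100 = -177.8 m; ΔE = Δλ × 111100 × cos(9.7310°) = +0.0044 × 111100 × 0.985612 = 481.8 m.
Distance = √(ΔE² + ΔN²) = √(481.8² + (-177.8)²) = 513.6 m.

514 m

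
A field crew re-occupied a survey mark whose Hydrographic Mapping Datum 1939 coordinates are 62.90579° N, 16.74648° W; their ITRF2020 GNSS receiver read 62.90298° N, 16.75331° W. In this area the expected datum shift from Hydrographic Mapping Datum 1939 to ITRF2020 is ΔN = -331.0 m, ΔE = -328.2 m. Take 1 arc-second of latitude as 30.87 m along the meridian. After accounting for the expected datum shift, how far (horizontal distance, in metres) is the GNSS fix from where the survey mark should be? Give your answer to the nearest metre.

26 m

Observed coordinate differences: Δφ = -0.00281°, Δλ = -0.00683°.
Converting to metres (1° lat = 111132 m, cos φ = 0.455455): observed ΔN = -312.3 m, observed ΔE = -345.7 m.
Subtracting the expected shift leaves a residual of -312.3 − (-331.0) = 18.7 m north and -345.7 − (-328.2) = -17.5 m east.
Residual distance = √(18.7² + (-17.5)²) = 25.6 m.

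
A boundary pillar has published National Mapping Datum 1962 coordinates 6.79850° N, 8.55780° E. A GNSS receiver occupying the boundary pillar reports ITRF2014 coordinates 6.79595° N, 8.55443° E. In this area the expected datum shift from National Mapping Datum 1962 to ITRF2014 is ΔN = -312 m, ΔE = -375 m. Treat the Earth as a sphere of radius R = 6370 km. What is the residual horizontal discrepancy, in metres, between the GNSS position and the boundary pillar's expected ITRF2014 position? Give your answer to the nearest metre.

29 m

Observed coordinate differences: Δφ = -0.00255°, Δλ = -0.00337°.
Converting to metres (1° lat = 111177 m, cos φ = 0.992969): observed ΔN = -283.5 m, observed ΔE = -372.0 m.
Subtracting the expected shift leaves a residual of -283.5 − (-312) = 28.5 m north and -372.0 − (-375) = 3.0 m east.
Residual distance = √(28.5² + 3.0²) = 28.7 m.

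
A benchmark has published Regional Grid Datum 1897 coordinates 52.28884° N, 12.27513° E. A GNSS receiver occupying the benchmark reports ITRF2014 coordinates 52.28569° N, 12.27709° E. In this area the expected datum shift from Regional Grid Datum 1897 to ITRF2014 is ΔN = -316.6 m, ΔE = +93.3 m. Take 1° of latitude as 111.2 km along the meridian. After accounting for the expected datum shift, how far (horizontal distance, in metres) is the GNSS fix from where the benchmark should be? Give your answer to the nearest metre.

52 m

Observed coordinate differences: Δφ = -0.00315°, Δλ = +0.00196°.
Converting to metres (1° lat = 111200 m, cos φ = 0.611681): observed ΔN = -350.3 m, observed ΔE = 133.3 m.
Subtracting the expected shift leaves a residual of -350.3 − (-316.6) = -33.7 m north and 133.3 − (93.3) = 40.0 m east.
Residual distance = √((-33.7)² + 40.0²) = 52.3 m.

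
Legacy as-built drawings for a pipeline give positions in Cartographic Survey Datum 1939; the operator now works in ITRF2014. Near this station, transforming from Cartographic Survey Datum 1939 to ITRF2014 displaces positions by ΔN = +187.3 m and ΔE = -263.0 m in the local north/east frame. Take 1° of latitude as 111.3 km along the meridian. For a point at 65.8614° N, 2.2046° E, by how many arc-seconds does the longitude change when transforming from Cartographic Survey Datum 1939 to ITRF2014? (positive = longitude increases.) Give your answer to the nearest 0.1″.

At latitude 65.8614°, cos φ = 0.408945.
1° of longitude at this latitude = 111.3 × cos φ = 45.52 km, so Δλ = -263.0 / 45515.6 = -0.0057782° = -20.802″.

Δλ = -20.8″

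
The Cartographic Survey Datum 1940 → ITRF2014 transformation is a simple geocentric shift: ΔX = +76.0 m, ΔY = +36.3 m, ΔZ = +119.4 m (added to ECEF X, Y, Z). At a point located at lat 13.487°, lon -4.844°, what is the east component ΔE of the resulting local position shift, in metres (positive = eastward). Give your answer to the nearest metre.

The local east axis at (φ, λ) is (−sin λ, cos λ, 0), so ΔE = −sin(-4.844°)·76.0 + cos(-4.844°)·36.3 = 42.59 m.

ΔE = 43 m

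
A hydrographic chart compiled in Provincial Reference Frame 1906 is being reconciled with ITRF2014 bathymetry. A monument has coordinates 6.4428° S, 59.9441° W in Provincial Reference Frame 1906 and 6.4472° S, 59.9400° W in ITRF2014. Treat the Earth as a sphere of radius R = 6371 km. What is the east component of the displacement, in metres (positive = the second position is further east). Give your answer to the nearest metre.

Δφ = -6.4472° − -6.4428° = -0.0044°; Δλ = -59.9400° − -59.9441° = +0.0041°.
1° along a meridian = πR/180 = 111195 m.
ΔN = Δφ × 111195 = -489.3 m; ΔE = Δλ × 111195 × cos(-6.4428°) = +0.0041 × 111195 × 0.993684 = 453.0 m.

ΔE = 453 m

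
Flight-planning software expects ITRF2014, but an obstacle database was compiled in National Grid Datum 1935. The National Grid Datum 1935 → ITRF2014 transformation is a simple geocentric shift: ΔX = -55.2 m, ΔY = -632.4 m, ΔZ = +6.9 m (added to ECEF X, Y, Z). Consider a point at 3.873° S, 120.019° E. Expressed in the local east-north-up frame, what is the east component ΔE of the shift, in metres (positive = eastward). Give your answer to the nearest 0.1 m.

ΔE = 364.2 m

At φ = -3.873°, λ = 120.019°: sin φ = -0.067545, cos φ = 0.997716, sin λ = 0.865860, cos λ = -0.500287.
ΔE = −sin λ·ΔX + cos λ·ΔY = −(0.865860)·(-55.2) + (-0.500287)·(-632.4) = 364.18 m.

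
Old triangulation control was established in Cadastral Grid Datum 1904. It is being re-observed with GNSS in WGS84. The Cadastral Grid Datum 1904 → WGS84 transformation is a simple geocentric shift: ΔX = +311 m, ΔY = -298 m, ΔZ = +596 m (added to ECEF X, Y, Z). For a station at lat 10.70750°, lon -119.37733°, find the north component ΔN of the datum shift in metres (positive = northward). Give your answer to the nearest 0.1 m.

ΔN = 565.7 m

At φ = 10.70750°, λ = -119.37733°: sin φ = 0.185795, cos φ = 0.982588, sin λ = -0.871408, cos λ = -0.490559.
ΔN = −sin φ cos λ·ΔX − sin φ sin λ·ΔY + cos φ·ΔZ = −(0.185795)(-0.490559)(311) − (0.185795)(-0.871408)(-298) + (0.982588)(596) = 565.72 m.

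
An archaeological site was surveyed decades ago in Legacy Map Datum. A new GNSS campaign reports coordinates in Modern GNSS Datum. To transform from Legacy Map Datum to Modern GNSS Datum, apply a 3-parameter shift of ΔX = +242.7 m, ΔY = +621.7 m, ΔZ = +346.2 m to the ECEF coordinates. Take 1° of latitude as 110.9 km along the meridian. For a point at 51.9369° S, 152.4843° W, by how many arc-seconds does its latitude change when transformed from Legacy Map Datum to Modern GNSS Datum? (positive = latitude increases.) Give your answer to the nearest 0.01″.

Δφ = -5.91″

sin φ = -0.787332, cos φ = 0.616529, sin λ = -0.461992, cos λ = -0.886884.
North component: ΔN = −sin φ cos λ·ΔX − sin φ sin λ·ΔY + cos φ·ΔZ = −(-0.787332)(-0.886884)(242.7) − (-0.787332)(-0.461992)(621.7) + (0.616529)(346.2) = -182.17 m.
1° of latitude spans 110900 m, so Δφ = -182.17 / 110900 × 3600 = -5.913″.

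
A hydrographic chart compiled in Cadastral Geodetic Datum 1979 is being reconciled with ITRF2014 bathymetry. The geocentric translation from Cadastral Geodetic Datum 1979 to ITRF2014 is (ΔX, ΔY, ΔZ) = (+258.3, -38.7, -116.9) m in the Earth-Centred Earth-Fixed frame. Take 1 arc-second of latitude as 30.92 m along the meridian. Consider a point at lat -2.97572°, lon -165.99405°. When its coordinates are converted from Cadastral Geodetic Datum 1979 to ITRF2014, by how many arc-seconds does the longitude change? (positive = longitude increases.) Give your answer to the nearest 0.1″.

sin φ = -0.051913, cos φ = 0.998652, sin λ = -0.242023, cos λ = -0.970271.
East component: ΔE = −sin λ·ΔX + cos λ·ΔY = −(-0.242023)(258.3) + (-0.970271)(-38.7) = 100.06 m.
1° of latitude spans 3600 × 30.92 = 111312 m; at latitude φ, 1° of longitude spans that × cos φ = 111161.9 m, so Δλ = 100.06 / 111161.9 × 3600 = 3.241″.

Δλ = 3.2″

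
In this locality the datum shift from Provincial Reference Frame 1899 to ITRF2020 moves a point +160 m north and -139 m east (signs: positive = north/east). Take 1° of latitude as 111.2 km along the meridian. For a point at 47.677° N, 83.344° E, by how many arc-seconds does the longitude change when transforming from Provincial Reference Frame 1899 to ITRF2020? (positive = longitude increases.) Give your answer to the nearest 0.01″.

Δλ = -6.68″

At latitude 47.677°, cos φ = 0.673309.
1° of longitude at this latitude = 111.2 × cos φ = 74.87 km, so Δλ = -139.0 / 74872.0 = -0.0018565° = -6.683″.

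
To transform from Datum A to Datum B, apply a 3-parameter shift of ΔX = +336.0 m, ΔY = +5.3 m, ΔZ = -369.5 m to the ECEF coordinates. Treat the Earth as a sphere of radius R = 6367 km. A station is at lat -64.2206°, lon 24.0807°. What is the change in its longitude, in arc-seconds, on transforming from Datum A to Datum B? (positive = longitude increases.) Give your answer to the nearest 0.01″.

sin φ = -0.900475, cos φ = 0.434907, sin λ = 0.408023, cos λ = 0.912972.
East component: ΔE = −sin λ·ΔX + cos λ·ΔY = −(0.408023)(336.0) + (0.912972)(5.3) = -132.26 m.
1° of latitude spans πR/180 = 111125 m; at latitude φ, 1° of longitude spans that × cos φ = 48329.1 m, so Δλ = -132.26 / 48329.1 × 3600 = -9.852″.

Δλ = -9.85″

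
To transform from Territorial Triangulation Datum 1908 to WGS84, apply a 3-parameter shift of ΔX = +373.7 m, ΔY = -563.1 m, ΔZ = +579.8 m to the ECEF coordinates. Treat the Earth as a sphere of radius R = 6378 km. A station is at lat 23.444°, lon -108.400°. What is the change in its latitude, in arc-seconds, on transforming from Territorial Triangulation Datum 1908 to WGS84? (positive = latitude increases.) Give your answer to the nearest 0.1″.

Δφ = 11.8″

sin φ = 0.397853, cos φ = 0.917449, sin λ = -0.948876, cos λ = -0.315649.
North component: ΔN = −sin φ cos λ·ΔX − sin φ sin λ·ΔY + cos φ·ΔZ = −(0.397853)(-0.315649)(373.7) − (0.397853)(-0.948876)(-563.1) + (0.917449)(579.8) = 366.29 m.
1° of latitude spans πR/180 = 111317 m, so Δφ = 366.29 / 111317 × 3600 = 11.846″.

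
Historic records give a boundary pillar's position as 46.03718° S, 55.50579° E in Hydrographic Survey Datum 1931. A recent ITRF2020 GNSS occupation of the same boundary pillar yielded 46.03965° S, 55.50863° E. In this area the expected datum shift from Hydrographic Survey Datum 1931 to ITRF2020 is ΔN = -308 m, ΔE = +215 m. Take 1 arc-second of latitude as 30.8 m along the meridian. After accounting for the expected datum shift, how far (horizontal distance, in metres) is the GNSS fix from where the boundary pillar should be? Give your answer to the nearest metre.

Observed coordinate differences: Δφ = -0.00247°, Δλ = +0.00284°.
Converting to metres (1° lat = 110880 m, cos φ = 0.694191): observed ΔN = -273.9 m, observed ΔE = 218.6 m.
Subtracting the expected shift leaves a residual of -273.9 − (-308) = 34.1 m north and 218.6 − (215) = 3.6 m east.
Residual distance = √(34.1² + 3.6²) = 34.3 m.

34 m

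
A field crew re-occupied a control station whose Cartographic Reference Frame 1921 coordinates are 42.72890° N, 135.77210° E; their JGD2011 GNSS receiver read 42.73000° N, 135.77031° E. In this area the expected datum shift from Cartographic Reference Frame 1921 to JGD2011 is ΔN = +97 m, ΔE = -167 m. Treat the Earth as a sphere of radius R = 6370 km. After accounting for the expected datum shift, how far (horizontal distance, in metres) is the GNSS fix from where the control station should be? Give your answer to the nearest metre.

33 m

Observed coordinate differences: Δφ = +0.00110°, Δλ = -0.00179°.
Converting to metres (1° lat = 111177 m, cos φ = 0.734572): observed ΔN = 122.3 m, observed ΔE = -146.2 m.
Subtracting the expected shift leaves a residual of 122.3 − (97) = 25.3 m north and -146.2 − (-167) = 20.8 m east.
Residual distance = √(25.3² + 20.8²) = 32.8 m.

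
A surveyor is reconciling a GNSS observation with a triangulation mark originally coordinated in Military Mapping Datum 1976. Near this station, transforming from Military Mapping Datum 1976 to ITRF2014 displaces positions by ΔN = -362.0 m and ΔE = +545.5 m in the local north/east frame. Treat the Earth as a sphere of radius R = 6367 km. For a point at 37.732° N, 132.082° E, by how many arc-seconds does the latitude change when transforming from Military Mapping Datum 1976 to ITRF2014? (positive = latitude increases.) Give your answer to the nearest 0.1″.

On a sphere of radius R, 1 rad of latitude = R, so Δφ = ΔN / R = -362.0 / 6367000 = -5.6856e-05 rad = -11.727″.

Δφ = -11.7″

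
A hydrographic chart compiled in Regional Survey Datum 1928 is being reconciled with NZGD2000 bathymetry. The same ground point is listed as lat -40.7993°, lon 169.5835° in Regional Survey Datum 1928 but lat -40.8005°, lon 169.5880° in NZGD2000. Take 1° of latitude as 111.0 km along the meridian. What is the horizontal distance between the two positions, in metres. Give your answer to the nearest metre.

Δφ = -40.8005° − -40.7993° = -0.0012°; Δλ = 169.5880° − 169.5835° = +0.0045°.
ΔN = Δφ × 111000 = -133.2 m; ΔE = Δλ × 111000 × cos(-40.7993°) = +0.0045 × 111000 × 0.757003 = 378.1 m.
Distance = √(ΔE² + ΔN²) = √(378.1² + (-133.2)²) = 400.9 m.

401 m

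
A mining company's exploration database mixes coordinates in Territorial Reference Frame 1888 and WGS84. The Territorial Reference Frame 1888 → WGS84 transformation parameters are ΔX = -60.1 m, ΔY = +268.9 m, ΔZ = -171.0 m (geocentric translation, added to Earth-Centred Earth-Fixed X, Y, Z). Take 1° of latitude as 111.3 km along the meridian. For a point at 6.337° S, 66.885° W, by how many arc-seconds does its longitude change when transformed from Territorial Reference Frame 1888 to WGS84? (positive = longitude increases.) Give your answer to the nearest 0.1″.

Δλ = 1.6″

sin φ = -0.110376, cos φ = 0.993890, sin λ = -0.919719, cos λ = 0.392578.
East component: ΔE = −sin λ·ΔX + cos λ·ΔY = −(-0.919719)(-60.1) + (0.392578)(268.9) = 50.29 m.
1° of latitude spans 111300 m; at latitude φ, 1° of longitude spans that × cos φ = 110619.9 m, so Δλ = 50.29 / 110619.9 × 3600 = 1.637″.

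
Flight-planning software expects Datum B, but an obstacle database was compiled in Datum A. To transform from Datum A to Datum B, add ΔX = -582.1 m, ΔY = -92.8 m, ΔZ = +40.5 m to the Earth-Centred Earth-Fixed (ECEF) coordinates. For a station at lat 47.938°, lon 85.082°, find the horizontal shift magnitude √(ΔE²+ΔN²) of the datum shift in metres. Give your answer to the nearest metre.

587 m

At φ = 47.938°, λ = 85.082°: sin φ = 0.742420, cos φ = 0.669934, sin λ = 0.996318, cos λ = 0.085730.
ΔE = −sin λ·ΔX + cos λ·ΔY = −(0.996318)·(-582.1) + (0.085730)·(-92.8) = 572.00 m.
ΔN = −sin φ cos λ·ΔX − sin φ sin λ·ΔY + cos φ·ΔZ = −(0.742420)(0.085730)(-582.1) − (0.742420)(0.996318)(-92.8) + (0.669934)(40.5) = 132.82 m.
Horizontal magnitude = √(ΔE² + ΔN²) = √(572.00² + 132.82²) = 587.22 m.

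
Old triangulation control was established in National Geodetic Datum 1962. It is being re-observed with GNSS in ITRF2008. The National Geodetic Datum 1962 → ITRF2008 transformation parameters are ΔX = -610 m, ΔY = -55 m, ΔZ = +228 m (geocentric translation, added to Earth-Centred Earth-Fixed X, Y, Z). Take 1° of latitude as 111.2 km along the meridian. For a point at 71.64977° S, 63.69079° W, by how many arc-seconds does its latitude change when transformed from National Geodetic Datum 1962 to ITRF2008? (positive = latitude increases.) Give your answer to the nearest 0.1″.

Δφ = -4.5″

sin φ = -0.949150, cos φ = 0.314825, sin λ = -0.896415, cos λ = 0.443215.
North component: ΔN = −sin φ cos λ·ΔX − sin φ sin λ·ΔY + cos φ·ΔZ = −(-0.949150)(0.443215)(-610) − (-0.949150)(-0.896415)(-55) + (0.314825)(228) = -138.04 m.
1° of latitude spans 111200 m, so Δφ = -138.04 / 111200 × 3600 = -4.469″.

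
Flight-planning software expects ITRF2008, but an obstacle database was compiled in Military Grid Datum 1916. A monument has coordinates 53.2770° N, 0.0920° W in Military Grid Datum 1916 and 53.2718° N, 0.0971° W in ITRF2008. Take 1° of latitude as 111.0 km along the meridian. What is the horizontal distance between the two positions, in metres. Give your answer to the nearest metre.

669 m

Δφ = 53.2718° − 53.2770° = -0.0052°; Δλ = -0.0971° − -0.0920° = -0.0051°.
ΔN = Δφ × 111000 = -577.2 m; ΔE = Δλ × 111000 × cos(53.2770°) = -0.0051 × 111000 × 0.597947 = -338.5 m.
Distance = √(ΔE² + ΔN²) = √((-338.5)² + (-577.2)²) = 669.1 m.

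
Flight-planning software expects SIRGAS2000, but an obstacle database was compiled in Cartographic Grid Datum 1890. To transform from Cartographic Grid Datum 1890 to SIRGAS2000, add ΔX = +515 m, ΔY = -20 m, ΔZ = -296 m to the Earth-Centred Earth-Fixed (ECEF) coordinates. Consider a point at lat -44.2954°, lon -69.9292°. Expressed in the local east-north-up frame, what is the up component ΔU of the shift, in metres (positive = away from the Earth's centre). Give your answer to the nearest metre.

ΔU = 347 m

The local up (radial) axis is (cos φ cos λ, cos φ sin λ, sin φ), giving ΔU = 126.500 + 13.446 + 206.714 = 346.66 m.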